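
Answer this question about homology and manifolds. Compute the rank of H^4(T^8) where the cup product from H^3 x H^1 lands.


Cup product: H^p x H^q -> H^{p+q}; here p+q = 3+1 = 4.
rank H^k(T^n) = C(n,k).
C(8,4) = 70

70


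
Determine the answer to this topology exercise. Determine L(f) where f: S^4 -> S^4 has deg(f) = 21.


On S^4: L(f) = tr(f_0*) + (-1)^4 tr(f_4*) = 1 + (-1)^4 * deg(f).
L(f) = 1 + (-1)^4 * 21 = 1 + 21 = 22

22


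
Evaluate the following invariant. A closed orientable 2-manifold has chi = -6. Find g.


chi = 2 - 2g for closed orientable surfaces.
-6 = 2 - 2g
2g = 2 - (-6) = 8
g = 4

4


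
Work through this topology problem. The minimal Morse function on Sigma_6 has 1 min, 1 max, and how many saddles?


A perfect Morse function has m_k = b_k.
For Sigma_6: b_0=1, b_1=2g=12, b_2=1.
Saddles m_1 = 2g = 12

12


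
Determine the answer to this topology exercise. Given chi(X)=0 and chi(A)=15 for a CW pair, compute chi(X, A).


Relative Euler characteristic: chi(X, A) = chi(X) - chi(A).
= 0 - (15) = -15

-15


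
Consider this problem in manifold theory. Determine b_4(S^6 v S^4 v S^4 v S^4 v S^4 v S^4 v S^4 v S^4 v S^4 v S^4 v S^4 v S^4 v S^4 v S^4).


For a wedge of spheres, H_k (k>0) is free on one generator per sphere of dimension k.
Spheres of dimension 4: count = 13.
b_4 = 13

13


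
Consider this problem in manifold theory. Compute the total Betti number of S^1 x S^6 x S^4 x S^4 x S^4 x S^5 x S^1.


Total Betti number is multiplicative under products.
Each S^d (d>=1) has total Betti number 2.
There are 7 sphere factors.
Total = 2^7 = 128

128


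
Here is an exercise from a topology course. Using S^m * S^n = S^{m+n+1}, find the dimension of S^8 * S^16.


Join of spheres: S^m * S^n = S^{m+n+1}.
dim = 8 + 16 + 1 = 25

25


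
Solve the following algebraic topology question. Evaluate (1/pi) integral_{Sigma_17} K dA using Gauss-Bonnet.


Gauss-Bonnet: integral K dA = 2*pi*chi(M).
chi(Sigma_17) = 2 - 2*17 = -32.
(integral K dA)/pi = 2*chi = 2*(-32) = -64

-64


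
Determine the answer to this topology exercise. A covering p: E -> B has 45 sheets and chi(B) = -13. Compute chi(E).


For a finite covering: chi(E) = (number of sheets) * chi(B).
chi(E) = 45 * (-13) = -585

-585


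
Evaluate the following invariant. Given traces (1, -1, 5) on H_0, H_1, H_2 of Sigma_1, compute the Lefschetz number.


L(f) = tr(f_0*) - tr(f_1*) + tr(f_2*).
= 1 - (-1) + (5)
= 7

7


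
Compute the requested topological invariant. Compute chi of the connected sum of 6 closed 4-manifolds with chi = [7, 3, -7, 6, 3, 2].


For n-manifolds: chi(A#B) = chi(A) + chi(B) - chi(S^4).
chi(S^4) = 1 + (-1)^4 = 2.
chi(#) = (sum chi_i) - (6-1)*chi(S^4) = 14 - 5*2 = 4

4


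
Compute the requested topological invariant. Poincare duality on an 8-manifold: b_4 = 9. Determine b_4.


Poincare duality for closed orientable n-manifolds: b_k = b_{n-k}.
Here n = 8, so b_4 = b_4 = 9

9


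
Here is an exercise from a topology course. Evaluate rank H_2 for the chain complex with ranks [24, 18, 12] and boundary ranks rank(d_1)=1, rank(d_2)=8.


rank H_k = rank(ker d_k) - rank(im d_{k+1}).
rank(ker d_2) = rank(C_2) - rank(d_2) = 12 - 8 = 4.
rank(im d_{2+1}) = 0.
rank H_2 = 4 - 0 = 4

4


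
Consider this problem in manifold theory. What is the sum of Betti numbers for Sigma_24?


For Sigma_24: b_0 = 1, b_1 = 2g = 48, b_2 = 1.
Total = 1 + 48 + 1 = 50

50


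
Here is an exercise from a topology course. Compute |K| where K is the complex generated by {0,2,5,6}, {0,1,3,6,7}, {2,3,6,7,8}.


Each maximal simplex on m vertices has 2^m - 1 nonempty faces.
Take the union (dedupe shared faces).
Total distinct faces = 65

65


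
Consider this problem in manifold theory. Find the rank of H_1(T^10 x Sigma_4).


pi_1(A x B) = pi_1(A) x pi_1(B); rank of abelianization = b_1.
b_1(T^10) = 10, b_1(Sigma_4) = 2*4 = 8.
b_1(product) = 10 + 8 = 18

18


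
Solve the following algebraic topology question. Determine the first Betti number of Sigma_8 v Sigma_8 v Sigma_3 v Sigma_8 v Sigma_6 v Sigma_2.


For a wedge X v Y: reduced H_k(X v Y) = H_k(X) + H_k(Y).
Each Sigma_g contributes b_1 = 2g.
b_1 = 16 + 16 + 6 + 16 + 12 + 4 = 70

70


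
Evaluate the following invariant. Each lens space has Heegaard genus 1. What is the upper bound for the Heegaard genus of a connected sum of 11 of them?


Heegaard genus satisfies g(A#B) <= g(A) + g(B).
Each lens space has g = 1.
Upper bound: 11 * 1 = 11

11


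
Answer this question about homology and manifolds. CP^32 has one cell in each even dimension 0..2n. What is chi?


CP^32 has one cell in each even dimension 0, 2, ..., 2*32 (32+1 cells total).
All cells are even-dimensional, so chi = number of cells.
chi = 32 + 1 = 33

33


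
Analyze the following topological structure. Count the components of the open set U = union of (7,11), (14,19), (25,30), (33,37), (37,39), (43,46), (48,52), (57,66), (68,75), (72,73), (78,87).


Sort and merge overlapping open intervals.
Merged: (7,11), (14,19), (25,30), (33,37), (37,39), (43,46), (48,52), (57,66), (68,75), (78,87).
Number of components = 10

10


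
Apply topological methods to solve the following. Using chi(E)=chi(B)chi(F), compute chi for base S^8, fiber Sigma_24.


chi(S^8) = 2 (n even), chi(Sigma_24) = 2 - 2*24 = -46.
chi(E) = 2 * (-46) = -92

-92


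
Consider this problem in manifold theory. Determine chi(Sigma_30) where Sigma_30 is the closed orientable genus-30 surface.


For a closed orientable surface of genus g: chi = 2 - 2g.
Here g = 30.
chi = 2 - 2*30 = 2 - 60 = -58

-58


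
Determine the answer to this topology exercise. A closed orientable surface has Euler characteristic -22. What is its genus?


chi = 2 - 2g for closed orientable surfaces.
-22 = 2 - 2g
2g = 2 - (-22) = 24
g = 12

12


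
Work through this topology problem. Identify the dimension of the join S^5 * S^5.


Join of spheres: S^m * S^n = S^{m+n+1}.
dim = 5 + 5 + 1 = 11

11


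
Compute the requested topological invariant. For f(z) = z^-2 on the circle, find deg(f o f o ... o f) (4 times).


deg(f) = -2. Degree is multiplicative: deg(f^4) = (deg f)^4.
deg(f^4) = (-2)^4 = 16

16


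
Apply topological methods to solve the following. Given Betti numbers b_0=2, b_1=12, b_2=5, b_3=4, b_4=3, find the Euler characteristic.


chi = sum_k (-1)^k b_k.
= (2) + (-12) + (5) + (-4) + (3)
= -6

-6


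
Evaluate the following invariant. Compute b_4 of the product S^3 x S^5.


Each S^d has Poincare polynomial 1 + t^d.
The product S^3 x S^5 has Poincare polynomial prod(1+t^d_i).
Expanding: b_0=1, b_3=1, b_5=1, b_8=1.
b_4 = 0

0


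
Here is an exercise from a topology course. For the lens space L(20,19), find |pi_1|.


pi_1(L(p,q)) = Z/pZ for any q coprime to p.
|pi_1(L(20,19))| = 20

20


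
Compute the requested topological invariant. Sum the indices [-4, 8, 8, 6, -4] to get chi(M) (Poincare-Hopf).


Poincare-Hopf: chi(M) = sum of indices of zeros.
chi = (-4) + (8) + (8) + (6) + (-4) = 14

14


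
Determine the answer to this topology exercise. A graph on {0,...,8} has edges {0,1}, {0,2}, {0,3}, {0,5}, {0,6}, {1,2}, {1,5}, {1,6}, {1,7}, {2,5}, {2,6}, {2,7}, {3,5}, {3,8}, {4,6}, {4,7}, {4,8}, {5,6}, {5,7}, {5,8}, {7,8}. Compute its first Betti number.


b_1 = E - V + (number of components).
E = 21, V = 9, components = 1.
b_1 = 21 - 9 + 1 = 13

13


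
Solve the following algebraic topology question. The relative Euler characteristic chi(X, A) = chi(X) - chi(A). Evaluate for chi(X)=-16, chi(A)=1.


Relative Euler characteristic: chi(X, A) = chi(X) - chi(A).
= -16 - (1) = -17

-17


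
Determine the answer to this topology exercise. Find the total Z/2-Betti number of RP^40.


H^k(RP^40; Z/2) = Z/2 for each 0 <= k <= 40.
Total dimension = 40 + 1 = 41

41


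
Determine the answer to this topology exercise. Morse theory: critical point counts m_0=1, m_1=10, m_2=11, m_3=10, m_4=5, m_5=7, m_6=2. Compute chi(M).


Morse theory: chi(M) = sum_k (-1)^k m_k where m_k = #(index-k critical points).
= (1) + (-10) + (11) + (-10) + (5) + (-7) + (2) = -8

-8


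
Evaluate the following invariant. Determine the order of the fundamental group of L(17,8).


pi_1(L(p,q)) = Z/pZ for any q coprime to p.
|pi_1(L(17,8))| = 17

17


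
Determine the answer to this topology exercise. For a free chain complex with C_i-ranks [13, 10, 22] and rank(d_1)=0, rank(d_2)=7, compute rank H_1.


rank H_k = rank(ker d_k) - rank(im d_{k+1}).
rank(ker d_1) = rank(C_1) - rank(d_1) = 10 - 0 = 10.
rank(im d_{1+1}) = 7.
rank H_1 = 10 - 7 = 3

3


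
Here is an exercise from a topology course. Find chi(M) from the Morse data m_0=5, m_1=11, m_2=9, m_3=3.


Morse theory: chi(M) = sum_k (-1)^k m_k where m_k = #(index-k critical points).
= (5) + (-11) + (9) + (-3) = 0

0


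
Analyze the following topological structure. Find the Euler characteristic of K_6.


K_6: V = 6, E = C(6,2) = 15.
chi = V - E = 6 - 15 = -9

-9


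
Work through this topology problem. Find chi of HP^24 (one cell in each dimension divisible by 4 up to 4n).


HP^24 has one cell in each dimension 0, 4, ..., 4*24 (24+1 cells, all even-dim).
chi = 24 + 1 = 25

25


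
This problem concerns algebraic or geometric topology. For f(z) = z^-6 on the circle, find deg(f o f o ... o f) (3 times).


deg(f) = -6. Degree is multiplicative: deg(f^3) = (deg f)^3.
deg(f^3) = (-6)^3 = -216

-216


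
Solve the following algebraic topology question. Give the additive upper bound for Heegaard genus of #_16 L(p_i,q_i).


Heegaard genus satisfies g(A#B) <= g(A) + g(B).
Each lens space has g = 1.
Upper bound: 16 * 1 = 16

16


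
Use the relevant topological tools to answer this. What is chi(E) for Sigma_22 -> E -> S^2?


chi(S^2) = 2 (n even), chi(Sigma_22) = 2 - 2*22 = -42.
chi(E) = 2 * (-42) = -84

-84


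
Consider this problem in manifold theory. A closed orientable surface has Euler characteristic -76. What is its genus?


chi = 2 - 2g for closed orientable surfaces.
-76 = 2 - 2g
2g = 2 - (-76) = 78
g = 39

39


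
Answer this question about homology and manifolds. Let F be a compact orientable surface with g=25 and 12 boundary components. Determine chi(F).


For a compact orientable surface with genus g and b boundary components: chi = 2 - 2g - b.
chi = 2 - 2*25 - 12 = 2 - 50 - 12 = -60

-60


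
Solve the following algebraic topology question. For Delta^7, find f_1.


Delta^7 has 7+1 vertices. A 1-face is a choice of 1+1 vertices.
f_1 = C(7+1, 1+1) = C(8,2) = 28

28


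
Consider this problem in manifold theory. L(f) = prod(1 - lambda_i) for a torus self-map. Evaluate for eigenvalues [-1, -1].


For a torus self-map: L(f) = det(I - A) where A acts on H_1.
L(f) = (1--1) * (1--1) = 2 * 2 = 4

4


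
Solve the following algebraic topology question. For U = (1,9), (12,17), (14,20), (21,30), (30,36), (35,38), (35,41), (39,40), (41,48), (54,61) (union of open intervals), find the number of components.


Sort and merge overlapping open intervals.
Merged: (1,9), (12,20), (21,30), (30,41), (41,48), (54,61).
Number of components = 6

6


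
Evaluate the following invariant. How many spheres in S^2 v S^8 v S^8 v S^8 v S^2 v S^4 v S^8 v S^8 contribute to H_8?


For a wedge of spheres, H_k (k>0) is free on one generator per sphere of dimension k.
Spheres of dimension 8: count = 5.
b_8 = 5

5


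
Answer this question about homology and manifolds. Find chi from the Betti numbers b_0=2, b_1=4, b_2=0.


chi = sum_k (-1)^k b_k.
= (2) + (-4) + (0)
= -2

-2


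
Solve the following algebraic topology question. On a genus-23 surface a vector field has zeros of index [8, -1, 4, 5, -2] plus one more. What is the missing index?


Poincare-Hopf: sum of indices = chi(M).
chi(Sigma_23) = 2 - 2*23 = -44.
Sum of known indices = 14.
x = chi - (sum known) = -44 - (14) = -58

-58


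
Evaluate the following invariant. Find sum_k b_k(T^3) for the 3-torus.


b_k(T^3) = C(3,k), so the sum over k is sum_k C(3,k) = 2^3.
Total = 2^3 = 8

8


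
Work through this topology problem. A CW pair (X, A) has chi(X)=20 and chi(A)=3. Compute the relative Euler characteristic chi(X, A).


Relative Euler characteristic: chi(X, A) = chi(X) - chi(A).
= 20 - (3) = 17

17


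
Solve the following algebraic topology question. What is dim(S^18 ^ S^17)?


S^m ^ S^n = S^{m+n}.
k = 18 + 17 = 35

35


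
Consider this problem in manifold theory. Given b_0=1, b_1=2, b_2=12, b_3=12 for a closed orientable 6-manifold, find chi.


By Poincare duality b_k = b_{6-k}, so full Betti numbers: b_0=1, b_1=2, b_2=12, b_3=12, b_4=12, b_5=2, b_6=1.
chi = sum (-1)^k b_k = 10

10


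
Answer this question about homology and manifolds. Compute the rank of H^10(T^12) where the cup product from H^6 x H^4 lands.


Cup product: H^p x H^q -> H^{p+q}; here p+q = 6+4 = 10.
rank H^k(T^n) = C(n,k).
C(12,10) = 66

66


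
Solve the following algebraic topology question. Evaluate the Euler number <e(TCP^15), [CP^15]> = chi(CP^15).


For any closed oriented manifold, <e(TM),[M]> = chi(M).
chi(CP^15) = 15+1 = 16

16


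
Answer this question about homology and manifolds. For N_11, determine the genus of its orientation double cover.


chi(N_11) = 2 - 11 = -9.
Double cover: chi(Sigma_g) = 2 * chi(N_11) = 2*(-9) = -18.
2 - 2g = -18, so g = (2 - (-18))/2 = 20/2 = 10

10


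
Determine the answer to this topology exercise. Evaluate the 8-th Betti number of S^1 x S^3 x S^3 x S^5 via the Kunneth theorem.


Each S^d has Poincare polynomial 1 + t^d.
The product S^1 x S^3 x S^3 x S^5 has Poincare polynomial prod(1+t^d_i).
Expanding: b_0=1, b_1=1, b_3=2, b_4=2, b_5=1, b_6=2, b_7=1, b_8=2, b_9=2, b_11=1, b_12=1.
b_8 = 2

2


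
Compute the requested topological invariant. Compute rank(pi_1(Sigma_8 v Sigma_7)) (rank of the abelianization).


For a wedge: H_1(A v B) = H_1(A) + H_1(B).
b_1(Sigma_8) = 16, b_1(Sigma_7) = 14.
b_1 = 16 + 14 = 30

30


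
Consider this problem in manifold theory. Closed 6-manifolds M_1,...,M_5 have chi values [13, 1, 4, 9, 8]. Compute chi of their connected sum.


For n-manifolds: chi(A#B) = chi(A) + chi(B) - chi(S^6).
chi(S^6) = 1 + (-1)^6 = 2.
chi(#) = (sum chi_i) - (5-1)*chi(S^6) = 35 - 4*2 = 27

27


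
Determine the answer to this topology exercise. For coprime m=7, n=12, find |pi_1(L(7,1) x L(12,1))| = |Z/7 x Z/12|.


pi_1(X x Y) = pi_1(X) x pi_1(Y).
pi_1(L(7,1)) = Z/7, pi_1(L(12,1)) = Z/12.
|Z/7 x Z/12| = 7 * 12 = 84

84


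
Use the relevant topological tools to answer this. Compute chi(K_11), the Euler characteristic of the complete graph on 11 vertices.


K_11: V = 11, E = C(11,2) = 55.
chi = V - E = 11 - 55 = -44

-44


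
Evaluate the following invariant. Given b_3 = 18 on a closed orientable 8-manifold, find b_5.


Poincare duality for closed orientable n-manifolds: b_k = b_{n-k}.
Here n = 8, so b_5 = b_3 = 18

18


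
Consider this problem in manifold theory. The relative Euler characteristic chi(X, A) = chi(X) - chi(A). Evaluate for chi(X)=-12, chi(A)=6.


Relative Euler characteristic: chi(X, A) = chi(X) - chi(A).
= -12 - (6) = -18

-18


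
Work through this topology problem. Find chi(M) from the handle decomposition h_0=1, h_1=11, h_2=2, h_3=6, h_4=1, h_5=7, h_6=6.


Handles of index k contribute (-1)^k to chi (same as CW cells).
chi = (1) + (-11) + (2) + (-6) + (1) + (-7) + (6) = -14

-14


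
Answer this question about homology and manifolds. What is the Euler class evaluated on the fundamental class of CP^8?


For any closed oriented manifold, <e(TM),[M]> = chi(M).
chi(CP^8) = 8+1 = 9

9


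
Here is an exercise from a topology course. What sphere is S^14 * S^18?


Join of spheres: S^m * S^n = S^{m+n+1}.
dim = 14 + 18 + 1 = 33

33


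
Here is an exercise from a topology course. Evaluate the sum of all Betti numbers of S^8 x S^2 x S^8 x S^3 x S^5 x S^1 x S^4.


Total Betti number is multiplicative under products.
Each S^d (d>=1) has total Betti number 2.
There are 7 sphere factors.
Total = 2^7 = 128

128


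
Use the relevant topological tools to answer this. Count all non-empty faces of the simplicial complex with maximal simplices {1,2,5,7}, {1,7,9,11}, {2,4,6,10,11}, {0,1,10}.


Each maximal simplex on m vertices has 2^m - 1 nonempty faces.
Take the union (dedupe shared faces).
Total distinct faces = 61

61


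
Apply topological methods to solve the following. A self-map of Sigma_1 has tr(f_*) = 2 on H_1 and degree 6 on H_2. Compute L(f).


L(f) = tr(f_0*) - tr(f_1*) + tr(f_2*).
= 1 - (2) + (6)
= 5

5


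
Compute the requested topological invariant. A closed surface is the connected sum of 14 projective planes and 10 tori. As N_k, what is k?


Since a >= 1, the sum is non-orientable; each T^2 can be replaced by RP^2 # RP^2 (since T^2#RP^2 = 3RP^2).
Total crosscaps k = 14 + 2*10 = 34.
Check via chi: chi = 14*1 + 10*0 - (14+10-1)*2 = -32 = 2 - k = -32. Consistent.

34


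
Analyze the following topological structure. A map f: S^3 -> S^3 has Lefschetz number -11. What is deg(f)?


L(f) = 1 + (-1)^3 deg(f) on S^3.
-11 = 1 + (-1)^3 * deg(f)
(-1)^3 * deg(f) = -12
deg(f) = 12

12


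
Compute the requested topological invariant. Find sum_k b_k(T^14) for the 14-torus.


b_k(T^14) = C(14,k), so the sum over k is sum_k C(14,k) = 2^14.
Total = 2^14 = 16384

16384


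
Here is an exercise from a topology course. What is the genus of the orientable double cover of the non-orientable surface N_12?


chi(N_12) = 2 - 12 = -10.
Double cover: chi(Sigma_g) = 2 * chi(N_12) = 2*(-10) = -20.
2 - 2g = -20, so g = (2 - (-20))/2 = 22/2 = 11

11


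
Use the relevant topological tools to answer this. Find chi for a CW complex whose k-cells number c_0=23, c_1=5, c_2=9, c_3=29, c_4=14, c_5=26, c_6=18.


chi = sum_k (-1)^k c_k.
= (-1)^0*23 + (-1)^1*5 + (-1)^2*9 + (-1)^3*29 + (-1)^4*14 + (-1)^5*26 + (-1)^6*18
= (23) + (-5) + (9) + (-29) + (14) + (-26) + (18)
= 4

4


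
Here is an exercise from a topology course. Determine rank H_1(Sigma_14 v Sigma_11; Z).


For a wedge: H_1(A v B) = H_1(A) + H_1(B).
b_1(Sigma_14) = 28, b_1(Sigma_11) = 22.
b_1 = 28 + 22 = 50

50


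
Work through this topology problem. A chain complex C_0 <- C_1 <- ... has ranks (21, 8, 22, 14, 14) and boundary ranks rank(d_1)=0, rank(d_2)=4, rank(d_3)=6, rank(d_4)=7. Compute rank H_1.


rank H_k = rank(ker d_k) - rank(im d_{k+1}).
rank(ker d_1) = rank(C_1) - rank(d_1) = 8 - 0 = 8.
rank(im d_{1+1}) = 4.
rank H_1 = 8 - 4 = 4

4


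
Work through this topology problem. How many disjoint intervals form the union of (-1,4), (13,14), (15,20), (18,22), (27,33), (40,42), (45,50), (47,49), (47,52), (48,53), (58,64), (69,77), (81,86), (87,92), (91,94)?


Sort and merge overlapping open intervals.
Merged: (-1,4), (13,14), (15,22), (27,33), (40,42), (45,53), (58,64), (69,77), (81,86), (87,94).
Number of components = 10

10


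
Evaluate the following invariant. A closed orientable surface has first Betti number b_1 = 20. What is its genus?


For a closed orientable surface: b_1 = 2g.
20 = 2g
g = 20 / 2 = 10

10


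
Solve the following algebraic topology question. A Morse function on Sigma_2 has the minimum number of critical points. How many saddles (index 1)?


A perfect Morse function has m_k = b_k.
For Sigma_2: b_0=1, b_1=2g=4, b_2=1.
Saddles m_1 = 2g = 4

4


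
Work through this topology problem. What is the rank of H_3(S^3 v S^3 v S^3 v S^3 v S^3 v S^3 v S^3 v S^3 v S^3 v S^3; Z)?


For a wedge of spheres, H_k (k>0) is free on one generator per sphere of dimension k.
Spheres of dimension 3: count = 10.
b_3 = 10

10


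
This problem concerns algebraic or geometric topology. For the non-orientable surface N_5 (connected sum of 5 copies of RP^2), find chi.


For a non-orientable closed surface with k crosscaps: chi = 2 - k.
Here k = 5.
chi = 2 - 5 = -3

-3


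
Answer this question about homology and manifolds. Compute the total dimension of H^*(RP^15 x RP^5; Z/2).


dim H^*(RP^n; Z/2) = n+1 (one Z/2 in each degree 0..n).
Total Betti number is multiplicative.
Total = (15+1) * (5+1) = 16 * 6 = 96

96


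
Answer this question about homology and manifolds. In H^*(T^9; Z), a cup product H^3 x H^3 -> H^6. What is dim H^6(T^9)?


Cup product: H^p x H^q -> H^{p+q}; here p+q = 3+3 = 6.
rank H^k(T^n) = C(n,k).
C(9,6) = 84

84


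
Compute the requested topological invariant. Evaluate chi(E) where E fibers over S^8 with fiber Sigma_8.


chi(S^8) = 2 (n even), chi(Sigma_8) = 2 - 2*8 = -14.
chi(E) = 2 * (-14) = -28

-28


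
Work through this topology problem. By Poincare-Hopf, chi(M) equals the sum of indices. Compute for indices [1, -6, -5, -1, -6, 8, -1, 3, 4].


Poincare-Hopf: chi(M) = sum of indices of zeros.
chi = (1) + (-6) + (-5) + (-1) + (-6) + (8) + (-1) + (3) + (4) = -3

-3


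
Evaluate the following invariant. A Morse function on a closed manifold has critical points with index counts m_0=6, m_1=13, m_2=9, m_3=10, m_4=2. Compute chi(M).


Morse theory: chi(M) = sum_k (-1)^k m_k where m_k = #(index-k critical points).
= (6) + (-13) + (9) + (-10) + (2) = -6

-6


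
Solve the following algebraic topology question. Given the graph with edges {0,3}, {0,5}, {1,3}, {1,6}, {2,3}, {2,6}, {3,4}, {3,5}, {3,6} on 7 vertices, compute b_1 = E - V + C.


b_1 = E - V + (number of components).
E = 9, V = 7, components = 1.
b_1 = 9 - 7 + 1 = 3

3


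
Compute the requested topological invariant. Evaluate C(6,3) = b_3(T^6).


By the Kunneth formula, b_k(T^n) = C(n,k).
b_3(T^6) = C(6,3).
C(6,3) = 6!/(3!*3!) = 20

20


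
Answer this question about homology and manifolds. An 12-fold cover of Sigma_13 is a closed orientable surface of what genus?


For an n-sheeted cover: chi(E) = n * chi(B).
chi(Sigma_13) = 2 - 2*13 = -24.
chi(E) = 12 * (-24) = -288.
genus(E) = (2 - chi(E))/2 = (2 - (-288))/2 = 290/2 = 145

145


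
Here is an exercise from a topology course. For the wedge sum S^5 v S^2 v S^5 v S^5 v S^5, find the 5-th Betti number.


For a wedge of spheres, H_k (k>0) is free on one generator per sphere of dimension k.
Spheres of dimension 5: count = 4.
b_5 = 4

4


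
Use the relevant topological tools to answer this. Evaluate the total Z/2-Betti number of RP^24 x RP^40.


dim H^*(RP^n; Z/2) = n+1 (one Z/2 in each degree 0..n).
Total Betti number is multiplicative.
Total = (24+1) * (40+1) = 25 * 41 = 1025

1025


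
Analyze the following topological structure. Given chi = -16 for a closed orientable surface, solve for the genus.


chi = 2 - 2g for closed orientable surfaces.
-16 = 2 - 2g
2g = 2 - (-16) = 18
g = 9

9


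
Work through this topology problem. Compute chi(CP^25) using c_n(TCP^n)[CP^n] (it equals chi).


For any closed oriented manifold, <e(TM),[M]> = chi(M).
chi(CP^25) = 25+1 = 26

26


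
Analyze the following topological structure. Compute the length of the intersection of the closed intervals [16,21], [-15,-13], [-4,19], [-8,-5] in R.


Intersection = [max(a_i), min(b_i)] = [16, -13].
Since 16 > -13, the intersection is empty.
Length = 0

0


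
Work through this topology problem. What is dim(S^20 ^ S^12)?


S^m ^ S^n = S^{m+n}.
k = 20 + 12 = 32

32


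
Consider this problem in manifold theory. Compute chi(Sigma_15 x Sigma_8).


chi(Sigma_15) = 2 - 2*15 = -28
chi(Sigma_8) = 2 - 2*8 = -14
chi(product) = (-28) * (-14) = 392

392


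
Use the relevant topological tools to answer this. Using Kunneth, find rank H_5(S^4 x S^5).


Each S^d has Poincare polynomial 1 + t^d.
The product S^4 x S^5 has Poincare polynomial prod(1+t^d_i).
Expanding: b_0=1, b_4=1, b_5=1, b_9=1.
b_5 = 1

1


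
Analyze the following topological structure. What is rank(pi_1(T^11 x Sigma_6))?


pi_1(A x B) = pi_1(A) x pi_1(B); rank of abelianization = b_1.
b_1(T^11) = 11, b_1(Sigma_6) = 2*6 = 12.
b_1(product) = 11 + 12 = 23

23


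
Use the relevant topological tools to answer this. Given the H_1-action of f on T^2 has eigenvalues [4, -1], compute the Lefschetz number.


For a torus self-map: L(f) = det(I - A) where A acts on H_1.
L(f) = (1-4) * (1--1) = -3 * 2 = -6

-6


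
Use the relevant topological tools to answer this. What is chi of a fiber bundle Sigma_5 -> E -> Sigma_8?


For a fiber bundle F -> E -> B (with CW structure): chi(E) = chi(B) * chi(F).
chi(Sigma_8) = -14, chi(Sigma_5) = -8.
chi(E) = (-14) * (-8) = 112

112


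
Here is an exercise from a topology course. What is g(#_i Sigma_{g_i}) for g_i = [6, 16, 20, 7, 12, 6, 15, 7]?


Genus is additive under connected sum of orientable surfaces.
g = 6 + 16 + 20 + 7 + 12 + 6 + 15 + 7 = 89

89


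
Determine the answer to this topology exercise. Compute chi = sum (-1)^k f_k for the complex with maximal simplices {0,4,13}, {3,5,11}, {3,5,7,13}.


Enumerate all faces; f-vector: f_0=7, f_1=11, f_2=6, f_3=1.
chi = sum (-1)^k f_k = 1

1


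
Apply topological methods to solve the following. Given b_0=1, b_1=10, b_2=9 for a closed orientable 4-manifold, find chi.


By Poincare duality b_k = b_{4-k}, so full Betti numbers: b_0=1, b_1=10, b_2=9, b_3=10, b_4=1.
chi = sum (-1)^k b_k = -9

-9


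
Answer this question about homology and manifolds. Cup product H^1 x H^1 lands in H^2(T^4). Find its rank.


Cup product: H^p x H^q -> H^{p+q}; here p+q = 1+1 = 2.
rank H^k(T^n) = C(n,k).
C(4,2) = 6

6


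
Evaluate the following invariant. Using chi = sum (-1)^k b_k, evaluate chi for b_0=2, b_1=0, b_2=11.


chi = sum_k (-1)^k b_k.
= (2) + (0) + (11)
= 13

13


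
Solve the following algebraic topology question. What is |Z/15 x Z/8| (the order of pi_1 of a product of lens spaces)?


pi_1(X x Y) = pi_1(X) x pi_1(Y).
pi_1(L(15,1)) = Z/15, pi_1(L(8,1)) = Z/8.
|Z/15 x Z/8| = 15 * 8 = 120

120


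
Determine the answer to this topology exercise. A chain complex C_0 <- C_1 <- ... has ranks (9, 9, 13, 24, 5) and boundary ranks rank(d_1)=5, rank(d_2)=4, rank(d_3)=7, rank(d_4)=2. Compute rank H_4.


rank H_k = rank(ker d_k) - rank(im d_{k+1}).
rank(ker d_4) = rank(C_4) - rank(d_4) = 5 - 2 = 3.
rank(im d_{4+1}) = 0.
rank H_4 = 3 - 0 = 3

3


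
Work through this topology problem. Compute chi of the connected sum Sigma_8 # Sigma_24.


chi(Sigma_8) = 2 - 2*8 = -14
chi(Sigma_24) = 2 - 2*24 = -46
For surfaces: chi(A#B) = chi(A) + chi(B) - 2.
chi = -14 + -46 - 2 = -62

-62


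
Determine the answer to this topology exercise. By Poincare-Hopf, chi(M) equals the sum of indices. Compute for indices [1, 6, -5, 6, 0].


Poincare-Hopf: chi(M) = sum of indices of zeros.
chi = (1) + (6) + (-5) + (6) + (0) = 8

8


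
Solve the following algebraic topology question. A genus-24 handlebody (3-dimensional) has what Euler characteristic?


A genus-g handlebody deformation retracts to a wedge of g circles.
chi(vee_g S^1) = 1 - g.
chi(H_24) = 1 - 24 = -23

-23


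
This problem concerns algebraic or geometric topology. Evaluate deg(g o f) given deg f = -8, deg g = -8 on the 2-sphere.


Degree is multiplicative under composition: deg(g o f) = deg(g) * deg(f).
= -8 * -8 = 64

64


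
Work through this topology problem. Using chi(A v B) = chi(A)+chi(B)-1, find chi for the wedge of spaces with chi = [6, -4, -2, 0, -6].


chi(A v B) = chi(A) + chi(B) - 1 (one point identified).
For 5 spaces: chi = (sum chi_i) - (5 - 1).
sum = -6; chi = -6 - 4 = -10

-10


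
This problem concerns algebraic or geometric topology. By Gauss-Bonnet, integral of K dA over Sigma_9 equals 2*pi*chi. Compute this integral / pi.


Gauss-Bonnet: integral K dA = 2*pi*chi(M).
chi(Sigma_9) = 2 - 2*9 = -16.
(integral K dA)/pi = 2*chi = 2*(-16) = -32

-32


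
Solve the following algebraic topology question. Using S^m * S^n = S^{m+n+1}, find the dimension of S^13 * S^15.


Join of spheres: S^m * S^n = S^{m+n+1}.
dim = 13 + 15 + 1 = 29

29


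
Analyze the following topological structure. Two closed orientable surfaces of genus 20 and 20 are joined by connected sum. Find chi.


chi(Sigma_20) = 2 - 2*20 = -38
chi(Sigma_20) = 2 - 2*20 = -38
For surfaces: chi(A#B) = chi(A) + chi(B) - 2.
chi = -38 + -38 - 2 = -78

-78


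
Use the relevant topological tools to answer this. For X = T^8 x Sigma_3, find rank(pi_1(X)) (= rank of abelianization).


pi_1(A x B) = pi_1(A) x pi_1(B); rank of abelianization = b_1.
b_1(T^8) = 8, b_1(Sigma_3) = 2*3 = 6.
b_1(product) = 8 + 6 = 14

14


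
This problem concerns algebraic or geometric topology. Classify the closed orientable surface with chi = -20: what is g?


chi = 2 - 2g for closed orientable surfaces.
-20 = 2 - 2g
2g = 2 - (-20) = 22
g = 11

11


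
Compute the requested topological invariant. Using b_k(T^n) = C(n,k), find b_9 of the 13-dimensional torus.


By the Kunneth formula, b_k(T^n) = C(n,k).
b_9(T^13) = C(13,9).
C(13,9) = 13!/(9!*4!) = 715

715


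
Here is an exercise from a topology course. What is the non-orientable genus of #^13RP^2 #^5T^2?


Since a >= 1, the sum is non-orientable; each T^2 can be replaced by RP^2 # RP^2 (since T^2#RP^2 = 3RP^2).
Total crosscaps k = 13 + 2*5 = 23.
Check via chi: chi = 13*1 + 5*0 - (13+5-1)*2 = -21 = 2 - k = -21. Consistent.

23


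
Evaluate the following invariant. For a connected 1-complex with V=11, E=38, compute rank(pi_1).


For a connected graph: rank(pi_1) = b_1 = E - V + 1 = 1 - chi.
chi = V - E = 11 - 38 = -27.
rank = 1 - (-27) = 38 - 11 + 1 = 28

28


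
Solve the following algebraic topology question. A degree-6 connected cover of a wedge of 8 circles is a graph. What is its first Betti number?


Nielsen-Schreier: an index-n subgroup of F_r is free of rank 1 + n(r-1).
Equivalently: chi(cover) = n*chi(base); chi(vee_r S^1) = 1 - 8 = -7.
chi(E) = 6*(-7) = -42; rank = 1 - chi(E) = 1 - (-42) = 43.
rank = 1 + 6*(8-1) = 1 + 42 = 43

43


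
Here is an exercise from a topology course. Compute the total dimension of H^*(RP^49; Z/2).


H^k(RP^49; Z/2) = Z/2 for each 0 <= k <= 49.
Total dimension = 49 + 1 = 50

50


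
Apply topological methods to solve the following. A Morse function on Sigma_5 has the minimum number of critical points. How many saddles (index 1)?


A perfect Morse function has m_k = b_k.
For Sigma_5: b_0=1, b_1=2g=10, b_2=1.
Saddles m_1 = 2g = 10

10


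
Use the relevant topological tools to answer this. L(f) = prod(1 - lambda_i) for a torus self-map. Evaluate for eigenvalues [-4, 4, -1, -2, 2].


For a torus self-map: L(f) = det(I - A) where A acts on H_1.
L(f) = (1--4) * (1-4) * (1--1) * (1--2) * (1-2) = 5 * -3 * 2 * 3 * -1 = 90

90


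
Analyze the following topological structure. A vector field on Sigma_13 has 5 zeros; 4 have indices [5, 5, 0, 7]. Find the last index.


Poincare-Hopf: sum of indices = chi(M).
chi(Sigma_13) = 2 - 2*13 = -24.
Sum of known indices = 17.
x = chi - (sum known) = -24 - (17) = -41

-41


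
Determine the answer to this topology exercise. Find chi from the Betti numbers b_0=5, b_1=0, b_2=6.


chi = sum_k (-1)^k b_k.
= (5) + (0) + (6)
= 11

11


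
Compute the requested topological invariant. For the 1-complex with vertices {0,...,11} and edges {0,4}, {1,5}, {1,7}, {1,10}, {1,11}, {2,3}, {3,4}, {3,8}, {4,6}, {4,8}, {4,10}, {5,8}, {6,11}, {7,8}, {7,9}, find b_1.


b_1 = E - V + (number of components).
E = 15, V = 12, components = 1.
b_1 = 15 - 12 + 1 = 4

4


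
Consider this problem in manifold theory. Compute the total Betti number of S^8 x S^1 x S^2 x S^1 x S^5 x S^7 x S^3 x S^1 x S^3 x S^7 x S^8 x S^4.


Total Betti number is multiplicative under products.
Each S^d (d>=1) has total Betti number 2.
There are 12 sphere factors.
Total = 2^12 = 4096

4096


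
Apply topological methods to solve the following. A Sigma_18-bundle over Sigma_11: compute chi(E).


For a fiber bundle F -> E -> B (with CW structure): chi(E) = chi(B) * chi(F).
chi(Sigma_11) = -20, chi(Sigma_18) = -34.
chi(E) = (-20) * (-34) = 680

680


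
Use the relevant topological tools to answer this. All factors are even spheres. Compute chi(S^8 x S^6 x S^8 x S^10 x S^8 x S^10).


chi is multiplicative: chi(X x Y) = chi(X) chi(Y).
Each even-dim sphere has chi = 2. There are 6 factors.
chi = 2^6 = 64

64


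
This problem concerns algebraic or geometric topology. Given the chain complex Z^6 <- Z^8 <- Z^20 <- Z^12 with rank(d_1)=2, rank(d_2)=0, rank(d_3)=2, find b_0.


rank H_k = rank(ker d_k) - rank(im d_{k+1}).
rank(ker d_0) = rank(C_0) - rank(d_0) = 6 - 0 = 6.
rank(im d_{0+1}) = 2.
rank H_0 = 6 - 2 = 4

4


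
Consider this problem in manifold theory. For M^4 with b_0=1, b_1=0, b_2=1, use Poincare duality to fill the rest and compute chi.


By Poincare duality b_k = b_{4-k}, so full Betti numbers: b_0=1, b_1=0, b_2=1, b_3=0, b_4=1.
chi = sum (-1)^k b_k = 3

3


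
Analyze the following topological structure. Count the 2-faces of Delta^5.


Delta^5 has 5+1 vertices. A 2-face is a choice of 2+1 vertices.
f_2 = C(5+1, 2+1) = C(6,3) = 20

20


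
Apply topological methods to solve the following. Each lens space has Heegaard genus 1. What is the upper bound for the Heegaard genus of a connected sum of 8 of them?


Heegaard genus satisfies g(A#B) <= g(A) + g(B).
Each lens space has g = 1.
Upper bound: 8 * 1 = 8

8


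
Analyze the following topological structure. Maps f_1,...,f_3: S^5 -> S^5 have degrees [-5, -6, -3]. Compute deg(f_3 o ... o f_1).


Degree is multiplicative: deg(composition) = product of degrees.
= (-5) * (-6) * (-3) = -90

-90


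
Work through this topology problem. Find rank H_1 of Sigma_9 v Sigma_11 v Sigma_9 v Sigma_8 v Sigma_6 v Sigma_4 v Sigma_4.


For a wedge X v Y: reduced H_k(X v Y) = H_k(X) + H_k(Y).
Each Sigma_g contributes b_1 = 2g.
b_1 = 18 + 22 + 18 + 16 + 12 + 8 + 8 = 102

102


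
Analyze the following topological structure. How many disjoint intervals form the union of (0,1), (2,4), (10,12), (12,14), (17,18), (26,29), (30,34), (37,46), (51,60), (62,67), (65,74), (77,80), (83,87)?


Sort and merge overlapping open intervals.
Merged: (0,1), (2,4), (10,12), (12,14), (17,18), (26,29), (30,34), (37,46), (51,60), (62,74), (77,80), (83,87).
Number of components = 12

12


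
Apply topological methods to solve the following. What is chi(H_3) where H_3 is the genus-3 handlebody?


A genus-g handlebody deformation retracts to a wedge of g circles.
chi(vee_g S^1) = 1 - g.
chi(H_3) = 1 - 3 = -2

-2


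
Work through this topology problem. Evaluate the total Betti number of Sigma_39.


For Sigma_39: b_0 = 1, b_1 = 2g = 78, b_2 = 1.
Total = 1 + 78 + 1 = 80

80


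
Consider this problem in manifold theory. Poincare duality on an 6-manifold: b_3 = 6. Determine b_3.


Poincare duality for closed orientable n-manifolds: b_k = b_{n-k}.
Here n = 6, so b_3 = b_3 = 6

6


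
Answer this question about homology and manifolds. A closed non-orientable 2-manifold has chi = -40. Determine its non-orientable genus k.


chi = 2 - k for closed non-orientable surfaces with k crosscaps.
-40 = 2 - k
k = 2 - (-40) = 42

42


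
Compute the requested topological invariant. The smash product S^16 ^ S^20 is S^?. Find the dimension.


S^m ^ S^n = S^{m+n}.
k = 16 + 20 = 36

36


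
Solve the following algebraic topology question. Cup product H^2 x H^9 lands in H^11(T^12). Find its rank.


Cup product: H^p x H^q -> H^{p+q}; here p+q = 2+9 = 11.
rank H^k(T^n) = C(n,k).
C(12,11) = 12

12


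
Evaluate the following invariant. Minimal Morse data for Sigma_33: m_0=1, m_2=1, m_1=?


A perfect Morse function has m_k = b_k.
For Sigma_33: b_0=1, b_1=2g=66, b_2=1.
Saddles m_1 = 2g = 66

66


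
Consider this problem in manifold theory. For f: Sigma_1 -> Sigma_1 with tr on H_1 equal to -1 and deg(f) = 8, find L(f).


L(f) = tr(f_0*) - tr(f_1*) + tr(f_2*).
= 1 - (-1) + (8)
= 10

10


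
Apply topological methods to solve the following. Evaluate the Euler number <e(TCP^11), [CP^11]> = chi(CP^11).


For any closed oriented manifold, <e(TM),[M]> = chi(M).
chi(CP^11) = 11+1 = 12

12


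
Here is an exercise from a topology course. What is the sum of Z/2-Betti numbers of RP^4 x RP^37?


dim H^*(RP^n; Z/2) = n+1 (one Z/2 in each degree 0..n).
Total Betti number is multiplicative.
Total = (4+1) * (37+1) = 5 * 38 = 190

190


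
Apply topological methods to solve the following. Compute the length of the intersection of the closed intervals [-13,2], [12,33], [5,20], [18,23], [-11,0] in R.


Intersection = [max(a_i), min(b_i)] = [18, 0].
Since 18 > 0, the intersection is empty.
Length = 0

0


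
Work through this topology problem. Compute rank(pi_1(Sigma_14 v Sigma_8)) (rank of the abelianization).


For a wedge: H_1(A v B) = H_1(A) + H_1(B).
b_1(Sigma_14) = 28, b_1(Sigma_8) = 16.
b_1 = 28 + 16 = 44

44


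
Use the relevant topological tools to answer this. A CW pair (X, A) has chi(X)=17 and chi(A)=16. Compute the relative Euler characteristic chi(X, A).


Relative Euler characteristic: chi(X, A) = chi(X) - chi(A).
= 17 - (16) = 1

1


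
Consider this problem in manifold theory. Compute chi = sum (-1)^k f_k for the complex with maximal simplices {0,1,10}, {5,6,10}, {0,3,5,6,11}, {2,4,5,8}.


Enumerate all faces; f-vector: f_0=10, f_1=21, f_2=16, f_3=6, f_4=1.
chi = sum (-1)^k f_k = 0

0


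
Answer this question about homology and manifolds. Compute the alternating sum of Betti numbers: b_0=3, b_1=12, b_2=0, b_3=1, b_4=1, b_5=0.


chi = sum_k (-1)^k b_k.
= (3) + (-12) + (0) + (-1) + (1) + (0)
= -9

-9


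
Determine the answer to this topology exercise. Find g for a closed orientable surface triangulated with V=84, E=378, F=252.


chi = V - E + F = 84 - 378 + 252 = -42
For orientable closed surface: chi = 2 - 2g, so g = (2 - chi)/2.
g = (2 - (-42)) / 2 = 44 / 2 = 22

22


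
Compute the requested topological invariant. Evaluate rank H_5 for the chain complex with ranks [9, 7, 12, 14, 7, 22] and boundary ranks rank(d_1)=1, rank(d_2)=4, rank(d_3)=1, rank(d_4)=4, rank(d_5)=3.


rank H_k = rank(ker d_k) - rank(im d_{k+1}).
rank(ker d_5) = rank(C_5) - rank(d_5) = 22 - 3 = 19.
rank(im d_{5+1}) = 0.
rank H_5 = 19 - 0 = 19

19


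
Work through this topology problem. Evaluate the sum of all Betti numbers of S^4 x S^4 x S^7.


Total Betti number is multiplicative under products.
Each S^d (d>=1) has total Betti number 2.
There are 3 sphere factors.
Total = 2^3 = 8

8


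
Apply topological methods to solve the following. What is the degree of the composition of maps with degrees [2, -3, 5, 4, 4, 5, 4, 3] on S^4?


Degree is multiplicative: deg(composition) = product of degrees.
= (2) * (-3) * (5) * (4) * (4) * (5) * (4) * (3) = -28800

-28800


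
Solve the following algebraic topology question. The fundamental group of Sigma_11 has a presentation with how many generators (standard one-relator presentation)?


Standard presentation: pi_1(Sigma_g) = <a_1,b_1,...,a_g,b_g | [a_1,b_1]...[a_g,b_g] = 1>.
Number of generators = 2g = 2*11 = 22

22


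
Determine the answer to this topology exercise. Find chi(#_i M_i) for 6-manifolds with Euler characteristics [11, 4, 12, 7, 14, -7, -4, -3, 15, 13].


For n-manifolds: chi(A#B) = chi(A) + chi(B) - chi(S^6).
chi(S^6) = 1 + (-1)^6 = 2.
chi(#) = (sum chi_i) - (10-1)*chi(S^6) = 62 - 9*2 = 44

44


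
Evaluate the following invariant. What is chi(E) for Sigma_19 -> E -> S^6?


chi(S^6) = 2 (n even), chi(Sigma_19) = 2 - 2*19 = -36.
chi(E) = 2 * (-36) = -72

-72


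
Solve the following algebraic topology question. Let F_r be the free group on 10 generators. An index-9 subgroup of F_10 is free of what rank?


Nielsen-Schreier: an index-n subgroup of F_r is free of rank 1 + n(r-1).
Equivalently: chi(cover) = n*chi(base); chi(vee_r S^1) = 1 - 10 = -9.
chi(E) = 9*(-9) = -81; rank = 1 - chi(E) = 1 - (-81) = 82.
rank = 1 + 9*(10-1) = 1 + 81 = 82

82
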